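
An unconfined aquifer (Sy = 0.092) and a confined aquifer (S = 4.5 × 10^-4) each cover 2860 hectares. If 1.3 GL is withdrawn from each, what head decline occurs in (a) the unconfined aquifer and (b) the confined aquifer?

Δh_u ≈ 0.494 m; Δh_c ≈ 101 m

A = 2860 hectares = 2.86 × 10^7 m²
ΔV = 1.3 GL = 1.3 × 10^6 m³
Unconfined: Δh_u = ΔV/(Sy·A) = 1.3 × 10^6/(0.092 × 2.86 × 10^7) = 0.4941 m
Confined: Δh_c = ΔV/(S·A) = 1.3 × 10^6/(4.5 × 10^-4 × 2.86 × 10^7) = 101 m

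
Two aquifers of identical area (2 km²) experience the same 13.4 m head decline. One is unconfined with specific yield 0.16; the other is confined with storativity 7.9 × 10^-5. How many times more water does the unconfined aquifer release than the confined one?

A = 2 km² = 2 × 10^6 m²
Unconfined: ΔV_u = Sy × A × Δh = 0.16 × 2 × 10^6 × 13.4 = 4.288 × 10^6 m³
Confined: ΔV_c = S × A × Δh = 7.9 × 10^-5 × 2 × 10^6 × 13.4 = 2117 m³
Ratio = ΔV_u / ΔV_c = Sy / S = 0.16 / 7.9 × 10^-5 = 2025

ΔV_u / ΔV_c ≈ 2030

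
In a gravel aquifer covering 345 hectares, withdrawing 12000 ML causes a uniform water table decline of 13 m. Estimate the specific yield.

Sy ≈ 0.27

A = 345 hectares = 3.45 × 10^6 m²
ΔV = 12000 ML = 1.2 × 10^7 m³
Sy = ΔV / (A × Δh) = 1.2 × 10^7 m³ / (3.45 × 10^6 m² × 13 m) = 0.2676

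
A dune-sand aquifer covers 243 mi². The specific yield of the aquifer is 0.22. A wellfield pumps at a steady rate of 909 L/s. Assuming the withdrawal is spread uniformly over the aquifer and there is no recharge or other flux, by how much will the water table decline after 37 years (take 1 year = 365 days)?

Δh ≈ 7.66 m

A = 243 mi² = 6.294 × 10^8 m²
Q = 909 L/s = 78540 m³/d
t = 37 years = 13500 d
ΔV = Q × t = 78540 m³/d × 13500 d = 1.061 × 10^9 m³
Δh = ΔV / (Sy × A) = 1.061 × 10^9 / (0.22 × 6.294 × 10^8) = 7.66 m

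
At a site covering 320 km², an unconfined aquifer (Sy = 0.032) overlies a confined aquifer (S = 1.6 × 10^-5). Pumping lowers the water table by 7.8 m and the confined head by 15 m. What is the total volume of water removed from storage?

ΔV ≈ 7.99 × 10^7 m³

A = 320 km² = 3.2 × 10^8 m²
Unconfined: ΔV_u = Sy × A × Δh_u = 0.032 × 3.2 × 10^8 × 7.8 = 7.987 × 10^7 m³
Confined: ΔV_c = S × A × Δh_c = 1.6 × 10^-5 × 3.2 × 10^8 × 15 = 76800 m³
Total ΔV = 7.987 × 10^7 + 76800 = 7.995 × 10^7 m³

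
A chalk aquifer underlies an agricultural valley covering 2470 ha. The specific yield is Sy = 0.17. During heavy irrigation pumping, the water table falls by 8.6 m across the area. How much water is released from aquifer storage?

A = 2470 ha = 2.47 × 10^7 m²
ΔV = Sy × A × Δh = 0.17 × 2.47 × 10^7 m² × 8.6 m = 3.611 × 10^7 m³

ΔV ≈ 3.61 × 10^7 m³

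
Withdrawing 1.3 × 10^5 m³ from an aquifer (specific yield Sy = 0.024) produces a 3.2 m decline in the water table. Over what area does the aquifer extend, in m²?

A = ΔV / (Sy × Δh) = 1.3 × 10^5 / (0.024 × 3.2) = 1.693 × 10^6 m²

A ≈ 1.69 × 10^6 m²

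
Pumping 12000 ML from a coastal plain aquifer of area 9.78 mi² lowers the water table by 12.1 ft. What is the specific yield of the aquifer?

Sy ≈ 0.13

A = 9.78 mi² = 2.533 × 10^7 m²
Δh = 12.1 ft = 3.688 m
ΔV = 12000 ML = 1.2 × 10^7 m³
Sy = ΔV / (A × Δh) = 1.2 × 10^7 m³ / (2.533 × 10^7 m² × 3.688 m) = 0.1285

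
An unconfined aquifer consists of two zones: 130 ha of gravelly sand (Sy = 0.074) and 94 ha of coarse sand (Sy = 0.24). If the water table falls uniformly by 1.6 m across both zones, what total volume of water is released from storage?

ΔV ≈ 5.15 × 10^5 m³

A₁ = 130 ha = 1.3 × 10^6 m²; A₂ = 94 ha = 9.4 × 10^5 m²
ΔV₁ = 0.074 × 1.3 × 10^6 × 1.6 = 1.539 × 10^5 m³
ΔV₂ = 0.24 × 9.4 × 10^5 × 1.6 = 3.61 × 10^5 m³
ΔV = ΔV₁ + ΔV₂ = 5.149 × 10^5 m³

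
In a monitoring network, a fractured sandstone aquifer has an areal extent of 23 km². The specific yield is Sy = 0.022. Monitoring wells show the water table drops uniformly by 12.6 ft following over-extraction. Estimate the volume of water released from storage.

ΔV ≈ 1.94 × 10^6 m³

A = 23 km² = 2.3 × 10^7 m²
Δh = 12.6 ft = 3.84 m
ΔV = Sy × A × Δh = 0.022 × 2.3 × 10^7 m² × 3.84 m = 1.943 × 10^6 m³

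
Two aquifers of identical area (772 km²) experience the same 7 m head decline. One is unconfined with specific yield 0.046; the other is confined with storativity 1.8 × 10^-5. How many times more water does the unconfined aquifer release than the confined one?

A = 772 km² = 7.72 × 10^8 m²
Unconfined: ΔV_u = Sy × A × Δh = 0.046 × 7.72 × 10^8 × 7 = 2.486 × 10^8 m³
Confined: ΔV_c = S × A × Δh = 1.8 × 10^-5 × 7.72 × 10^8 × 7 = 97270 m³
Ratio = ΔV_u / ΔV_c = Sy / S = 0.046 / 1.8 × 10^-5 = 2556

ΔV_u / ΔV_c ≈ 2560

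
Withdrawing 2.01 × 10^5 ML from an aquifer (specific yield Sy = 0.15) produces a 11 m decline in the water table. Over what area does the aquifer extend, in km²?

A ≈ 122 km²

ΔV = 2.01 × 10^5 ML = 2.01 × 10^8 m³
A = ΔV / (Sy × Δh) = 2.01 × 10^8 / (0.15 × 11) = 1.218 × 10^8 m²
A = 1.218 × 10^8 m² = 121.8 km²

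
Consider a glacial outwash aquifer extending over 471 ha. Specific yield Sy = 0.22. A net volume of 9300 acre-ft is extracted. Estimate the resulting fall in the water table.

A = 471 ha = 4.71 × 10^6 m²
ΔV = 9300 acre-ft = 1.147 × 10^7 m³
Δh = ΔV / (Sy × A) = 1.147 × 10^7 m³ / (0.22 × 4.71 × 10^6 m²) = 11.07 m

Δh ≈ 11.1 m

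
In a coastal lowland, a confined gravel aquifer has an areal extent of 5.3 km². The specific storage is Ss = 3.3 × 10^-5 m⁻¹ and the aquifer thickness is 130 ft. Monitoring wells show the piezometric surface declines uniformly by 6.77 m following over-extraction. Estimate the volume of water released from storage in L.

ΔV ≈ 4.69 × 10^7 L

b = 130 ft = 39.62 m
S = Ss × b = 3.3 × 10^-5 m⁻¹ × 39.62 m = 1.308 × 10^-3
A = 5.3 km² = 5.3 × 10^6 m²
ΔV = S × A × Δh = 0.001308 × 5.3 × 10^6 m² × 6.77 m = 46920 m³
ΔV = 46920 m³ = 4.692 × 10^7 L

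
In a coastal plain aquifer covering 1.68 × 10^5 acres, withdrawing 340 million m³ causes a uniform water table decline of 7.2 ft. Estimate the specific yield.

A = 1.68 × 10^5 acres = 6.799 × 10^8 m²
Δh = 7.2 ft = 2.195 m
ΔV = 340 million m³ = 3.4 × 10^8 m³
Sy = ΔV / (A × Δh) = 3.4 × 10^8 m³ / (6.799 × 10^8 m² × 2.195 m) = 0.2279

Sy ≈ 0.23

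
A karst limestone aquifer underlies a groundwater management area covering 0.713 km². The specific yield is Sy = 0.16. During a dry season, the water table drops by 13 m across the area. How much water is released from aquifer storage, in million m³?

A = 0.713 km² = 7.13 × 10^5 m²
ΔV = Sy × A × Δh = 0.16 × 7.13 × 10^5 m² × 13 m = 1.483 × 10^6 m³
ΔV = 1.483 × 10^6 m³ = 1.483 million m³

ΔV ≈ 1.48 million m³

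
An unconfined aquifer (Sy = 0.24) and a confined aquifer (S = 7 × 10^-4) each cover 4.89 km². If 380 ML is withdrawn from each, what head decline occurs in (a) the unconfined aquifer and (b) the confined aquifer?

A = 4.89 km² = 4.89 × 10^6 m²
ΔV = 380 ML = 3.8 × 10^5 m³
Unconfined: Δh_u = ΔV/(Sy·A) = 3.8 × 10^5/(0.24 × 4.89 × 10^6) = 0.3238 m
Confined: Δh_c = ΔV/(S·A) = 3.8 × 10^5/(7 × 10^-4 × 4.89 × 10^6) = 111 m

Δh_u ≈ 0.324 m; Δh_c ≈ 111 m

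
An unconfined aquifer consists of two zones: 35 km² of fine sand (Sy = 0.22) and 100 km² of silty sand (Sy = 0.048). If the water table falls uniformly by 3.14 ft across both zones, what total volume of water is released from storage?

A₁ = 35 km² = 3.5 × 10^7 m²; A₂ = 100 km² = 1 × 10^8 m²
Δh = 3.14 ft = 0.9571 m
ΔV₁ = 0.22 × 3.5 × 10^7 × 0.9571 = 7.369 × 10^6 m³
ΔV₂ = 0.048 × 1 × 10^8 × 0.9571 = 4.594 × 10^6 m³
ΔV = ΔV₁ + ΔV₂ = 1.196 × 10^7 m³

ΔV ≈ 1.2 × 10^7 m³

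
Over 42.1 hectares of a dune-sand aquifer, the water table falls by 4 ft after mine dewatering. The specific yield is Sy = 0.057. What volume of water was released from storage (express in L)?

ΔV ≈ 2.93 × 10^7 L

A = 42.1 hectares = 4.21 × 10^5 m²
Δh = 4 ft = 1.219 m
ΔV = Sy × A × Δh = 0.057 × 4.21 × 10^5 m² × 1.219 m = 29260 m³
ΔV = 29260 m³ = 2.926 × 10^7 L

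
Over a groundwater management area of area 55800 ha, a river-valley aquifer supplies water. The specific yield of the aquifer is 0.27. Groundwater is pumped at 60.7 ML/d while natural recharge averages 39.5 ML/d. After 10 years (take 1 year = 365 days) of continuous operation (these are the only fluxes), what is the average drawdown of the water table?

A = 55800 ha = 5.58 × 10^8 m²
Net abstraction = 60.7 − 39.5 = 21.2 ML/d
Q_net = 21.2 ML/d = 21200 m³/d
t = 10 years = 3650 d
ΔV = Q × t = 21200 m³/d × 3650 d = 7.738 × 10^7 m³
Δh = ΔV / (Sy × A) = 7.738 × 10^7 / (0.27 × 5.58 × 10^8) = 0.5136 m

Δh ≈ 0.514 m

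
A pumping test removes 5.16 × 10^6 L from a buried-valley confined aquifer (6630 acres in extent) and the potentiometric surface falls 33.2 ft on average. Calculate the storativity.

A = 6630 acres = 2.683 × 10^7 m²
Δh = 33.2 ft = 10.12 m
ΔV = 5.16 × 10^6 L = 5160 m³
S = ΔV / (A × Δh) = 5160 m³ / (2.683 × 10^7 m² × 10.12 m) = 1.9 × 10^-5

S ≈ 1.9 × 10^-5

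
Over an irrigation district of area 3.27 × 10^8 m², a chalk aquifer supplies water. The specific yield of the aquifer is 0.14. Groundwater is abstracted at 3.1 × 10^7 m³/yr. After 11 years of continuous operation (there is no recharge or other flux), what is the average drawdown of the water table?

Q = 3.1 × 10^7 m³/yr = 84930 m³/d
t = 11 years = 4015 d
ΔV = Q × t = 84930 m³/d × 4015 d = 3.41 × 10^8 m³
Δh = ΔV / (Sy × A) = 3.41 × 10^8 / (0.14 × 3.27 × 10^8) = 7.449 m

Δh ≈ 7.45 m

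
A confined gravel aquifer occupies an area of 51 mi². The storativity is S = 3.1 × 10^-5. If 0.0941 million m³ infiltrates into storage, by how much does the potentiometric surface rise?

Δh ≈ 23 m

A = 51 mi² = 1.321 × 10^8 m²
ΔV = 0.0941 million m³ = 94100 m³
Δh = ΔV / (S × A) = 94100 m³ / (3.1 × 10^-5 × 1.321 × 10^8 m²) = 22.98 m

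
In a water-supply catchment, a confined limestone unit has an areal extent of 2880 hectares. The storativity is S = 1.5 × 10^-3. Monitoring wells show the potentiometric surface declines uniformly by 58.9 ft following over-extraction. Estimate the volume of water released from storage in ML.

ΔV ≈ 776 ML

A = 2880 hectares = 2.88 × 10^7 m²
Δh = 58.9 ft = 17.95 m
ΔV = S × A × Δh = 0.0015 × 2.88 × 10^7 m² × 17.95 m = 7.756 × 10^5 m³
ΔV = 7.756 × 10^5 m³ = 775.6 ML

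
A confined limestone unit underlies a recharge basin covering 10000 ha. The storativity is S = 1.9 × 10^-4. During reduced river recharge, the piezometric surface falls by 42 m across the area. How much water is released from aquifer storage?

A = 10000 ha = 1 × 10^8 m²
ΔV = S × A × Δh = 1.9 × 10^-4 × 1 × 10^8 m² × 42 m = 7.98 × 10^5 m³

ΔV ≈ 7.98 × 10^5 m³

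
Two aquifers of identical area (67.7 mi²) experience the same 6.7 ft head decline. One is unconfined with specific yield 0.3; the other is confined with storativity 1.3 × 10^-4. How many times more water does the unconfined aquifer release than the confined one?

ΔV_u / ΔV_c ≈ 2310

A = 67.7 mi² = 1.753 × 10^8 m²
Δh = 6.7 ft = 2.042 m
Unconfined: ΔV_u = Sy × A × Δh = 0.3 × 1.753 × 10^8 × 2.042 = 1.074 × 10^8 m³
Confined: ΔV_c = S × A × Δh = 1.3 × 10^-4 × 1.753 × 10^8 × 2.042 = 46550 m³
Ratio = ΔV_u / ΔV_c = Sy / S = 0.3 / 1.3 × 10^-4 = 2308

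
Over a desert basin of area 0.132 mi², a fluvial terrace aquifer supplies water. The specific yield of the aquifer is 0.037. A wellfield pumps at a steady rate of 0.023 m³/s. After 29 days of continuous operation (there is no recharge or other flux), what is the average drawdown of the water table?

Δh ≈ 4.56 m

A = 0.132 mi² = 3.419 × 10^5 m²
Q = 0.023 m³/s = 1987 m³/d
ΔV = Q × t = 1987 m³/d × 29 d = 57630 m³
Δh = ΔV / (Sy × A) = 57630 / (0.037 × 3.419 × 10^5) = 4.556 m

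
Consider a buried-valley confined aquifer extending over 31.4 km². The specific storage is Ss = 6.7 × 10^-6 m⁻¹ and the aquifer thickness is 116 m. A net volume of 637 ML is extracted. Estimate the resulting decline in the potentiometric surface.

Δh ≈ 26.1 m

S = Ss × b = 6.7 × 10^-6 m⁻¹ × 116 m = 7.772 × 10^-4
A = 31.4 km² = 3.14 × 10^7 m²
ΔV = 637 ML = 6.37 × 10^5 m³
Δh = ΔV / (S × A) = 6.37 × 10^5 m³ / (7.772 × 10^-4 × 3.14 × 10^7 m²) = 26.1 m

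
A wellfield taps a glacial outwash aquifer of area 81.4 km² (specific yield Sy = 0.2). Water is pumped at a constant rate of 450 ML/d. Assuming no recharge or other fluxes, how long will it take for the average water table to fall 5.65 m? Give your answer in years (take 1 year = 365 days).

t ≈ 0.56 years

A = 81.4 km² = 8.14 × 10^7 m²
ΔV = Sy × A × Δh = 0.2 × 8.14 × 10^7 × 5.65 = 9.198 × 10^7 m³
Q = 450 ML/d = 4.5 × 10^5 m³/d
t = ΔV / Q = 9.198 × 10^7 m³ / 4.5 × 10^5 m³/d = 204.4 d
t = 204.4 d ≈ 0.56 years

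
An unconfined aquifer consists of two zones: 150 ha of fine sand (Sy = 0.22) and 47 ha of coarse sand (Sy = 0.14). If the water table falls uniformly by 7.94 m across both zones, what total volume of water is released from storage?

A₁ = 150 ha = 1.5 × 10^6 m²; A₂ = 47 ha = 4.7 × 10^5 m²
ΔV₁ = 0.22 × 1.5 × 10^6 × 7.94 = 2.62 × 10^6 m³
ΔV₂ = 0.14 × 4.7 × 10^5 × 7.94 = 5.225 × 10^5 m³
ΔV = ΔV₁ + ΔV₂ = 3.143 × 10^6 m³

ΔV ≈ 3.14 × 10^6 m³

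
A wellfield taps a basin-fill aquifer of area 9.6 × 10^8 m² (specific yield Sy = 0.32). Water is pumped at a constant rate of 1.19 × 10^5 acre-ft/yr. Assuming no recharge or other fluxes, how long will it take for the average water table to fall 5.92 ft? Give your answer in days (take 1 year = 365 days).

Δh = 5.92 ft = 1.804 m
ΔV = Sy × A × Δh = 0.32 × 9.6 × 10^8 × 1.804 = 5.543 × 10^8 m³
Q = 1.19 × 10^5 acre-ft/yr = 4.021 × 10^5 m³/d
t = ΔV / Q = 5.543 × 10^8 m³ / 4.021 × 10^5 m³/d = 1378 d

t ≈ 1380 days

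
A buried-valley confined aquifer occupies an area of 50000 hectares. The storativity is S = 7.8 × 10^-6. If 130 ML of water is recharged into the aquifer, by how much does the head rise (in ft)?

A = 50000 hectares = 5 × 10^8 m²
ΔV = 130 ML = 1.3 × 10^5 m³
Δh = ΔV / (S × A) = 1.3 × 10^5 m³ / (7.8 × 10^-6 × 5 × 10^8 m²) = 33.33 m
Δh = 33.33 m = 109.4 ft

Δh ≈ 109 ft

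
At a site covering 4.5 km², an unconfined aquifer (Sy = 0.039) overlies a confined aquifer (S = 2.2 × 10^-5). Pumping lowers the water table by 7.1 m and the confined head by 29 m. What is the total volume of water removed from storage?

A = 4.5 km² = 4.5 × 10^6 m²
Unconfined: ΔV_u = Sy × A × Δh_u = 0.039 × 4.5 × 10^6 × 7.1 = 1.246 × 10^6 m³
Confined: ΔV_c = S × A × Δh_c = 2.2 × 10^-5 × 4.5 × 10^6 × 29 = 2871 m³
Total ΔV = 1.246 × 10^6 + 2871 = 1.249 × 10^6 m³

ΔV ≈ 1.25 × 10^6 m³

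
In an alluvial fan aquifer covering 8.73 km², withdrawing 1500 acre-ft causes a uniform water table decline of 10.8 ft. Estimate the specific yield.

A = 8.73 km² = 8.73 × 10^6 m²
Δh = 10.8 ft = 3.292 m
ΔV = 1500 acre-ft = 1.85 × 10^6 m³
Sy = ΔV / (A × Δh) = 1.85 × 10^6 m³ / (8.73 × 10^6 m² × 3.292 m) = 0.06438

Sy ≈ 0.064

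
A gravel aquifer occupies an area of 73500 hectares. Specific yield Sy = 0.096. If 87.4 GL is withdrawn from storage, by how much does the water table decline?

Δh ≈ 1.24 m

A = 73500 hectares = 7.35 × 10^8 m²
ΔV = 87.4 GL = 8.74 × 10^7 m³
Δh = ΔV / (Sy × A) = 8.74 × 10^7 m³ / (0.096 × 7.35 × 10^8 m²) = 1.239 m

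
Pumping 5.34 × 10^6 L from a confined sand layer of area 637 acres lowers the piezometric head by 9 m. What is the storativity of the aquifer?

A = 637 acres = 2.578 × 10^6 m²
ΔV = 5.34 × 10^6 L = 5340 m³
S = ΔV / (A × Δh) = 5340 m³ / (2.578 × 10^6 m² × 9 m) = 2.302 × 10^-4

S ≈ 2.3 × 10^-4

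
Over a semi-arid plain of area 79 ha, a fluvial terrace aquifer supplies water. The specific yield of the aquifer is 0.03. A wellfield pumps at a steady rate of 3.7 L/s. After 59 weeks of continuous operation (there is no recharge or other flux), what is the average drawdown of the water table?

Δh ≈ 5.57 m

A = 79 ha = 7.9 × 10^5 m²
Q = 3.7 L/s = 319.7 m³/d
t = 59 weeks = 413 d
ΔV = Q × t = 319.7 m³/d × 413 d = 1.32 × 10^5 m³
Δh = ΔV / (Sy × A) = 1.32 × 10^5 / (0.03 × 7.9 × 10^5) = 5.571 m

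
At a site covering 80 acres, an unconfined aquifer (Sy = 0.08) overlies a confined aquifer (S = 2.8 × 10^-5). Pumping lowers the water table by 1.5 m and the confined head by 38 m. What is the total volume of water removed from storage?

ΔV ≈ 39200 m³

A = 80 acres = 3.237 × 10^5 m²
Unconfined: ΔV_u = Sy × A × Δh_u = 0.08 × 3.237 × 10^5 × 1.5 = 38850 m³
Confined: ΔV_c = S × A × Δh_c = 2.8 × 10^-5 × 3.237 × 10^5 × 38 = 344.5 m³
Total ΔV = 38850 + 344.5 = 39190 m³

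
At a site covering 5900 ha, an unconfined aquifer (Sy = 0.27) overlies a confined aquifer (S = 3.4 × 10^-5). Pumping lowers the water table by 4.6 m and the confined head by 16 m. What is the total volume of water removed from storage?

ΔV ≈ 7.33 × 10^7 m³

A = 5900 ha = 5.9 × 10^7 m²
Unconfined: ΔV_u = Sy × A × Δh_u = 0.27 × 5.9 × 10^7 × 4.6 = 7.328 × 10^7 m³
Confined: ΔV_c = S × A × Δh_c = 3.4 × 10^-5 × 5.9 × 10^7 × 16 = 32100 m³
Total ΔV = 7.328 × 10^7 + 32100 = 7.331 × 10^7 m³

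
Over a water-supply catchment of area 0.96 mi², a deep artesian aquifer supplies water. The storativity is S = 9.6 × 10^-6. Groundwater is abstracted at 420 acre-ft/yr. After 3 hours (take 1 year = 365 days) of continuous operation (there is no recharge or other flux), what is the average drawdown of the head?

A = 0.96 mi² = 2.486 × 10^6 m²
Q = 420 acre-ft/yr = 1419 m³/d
t = 3 hours = 0.125 d
ΔV = Q × t = 1419 m³/d × 0.125 d = 177.4 m³
Δh = ΔV / (S × A) = 177.4 / (9.6 × 10^-6 × 2.486 × 10^6) = 7.433 m

Δh ≈ 7.43 m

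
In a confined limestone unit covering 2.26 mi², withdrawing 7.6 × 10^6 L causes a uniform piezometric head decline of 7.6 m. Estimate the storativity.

S ≈ 1.7 × 10^-4

A = 2.26 mi² = 5.853 × 10^6 m²
ΔV = 7.6 × 10^6 L = 7600 m³
S = ΔV / (A × Δh) = 7600 m³ / (5.853 × 10^6 m² × 7.6 m) = 1.708 × 10^-4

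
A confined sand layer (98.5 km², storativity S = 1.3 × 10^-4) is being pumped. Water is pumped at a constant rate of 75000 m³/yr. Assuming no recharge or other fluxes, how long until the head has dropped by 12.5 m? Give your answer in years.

t ≈ 2.13 years

A = 98.5 km² = 9.85 × 10^7 m²
ΔV = S × A × Δh = 1.3 × 10^-4 × 9.85 × 10^7 × 12.5 = 1.601 × 10^5 m³
Q = 75000 m³/yr = 205.5 m³/d
t = ΔV / Q = 1.601 × 10^5 m³ / 205.5 m³/d = 779 d
t = 779 d ≈ 2.134 years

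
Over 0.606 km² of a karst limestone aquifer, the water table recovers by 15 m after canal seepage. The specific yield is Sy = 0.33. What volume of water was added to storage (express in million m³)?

ΔV ≈ 3 million m³

A = 0.606 km² = 6.06 × 10^5 m²
ΔV = Sy × A × Δh = 0.33 × 6.06 × 10^5 m² × 15 m = 3 × 10^6 m³
ΔV = 3 × 10^6 m³ = 3 million m³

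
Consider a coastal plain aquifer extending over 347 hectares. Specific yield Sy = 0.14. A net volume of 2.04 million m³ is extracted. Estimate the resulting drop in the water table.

A = 347 hectares = 3.47 × 10^6 m²
ΔV = 2.04 million m³ = 2.04 × 10^6 m³
Δh = ΔV / (Sy × A) = 2.04 × 10^6 m³ / (0.14 × 3.47 × 10^6 m²) = 4.199 m

Δh ≈ 4.2 m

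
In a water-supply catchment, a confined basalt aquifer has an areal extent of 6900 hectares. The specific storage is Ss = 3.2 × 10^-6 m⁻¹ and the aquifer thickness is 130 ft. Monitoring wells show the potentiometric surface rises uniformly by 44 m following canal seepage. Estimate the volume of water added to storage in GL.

b = 130 ft = 39.62 m
S = Ss × b = 3.2 × 10^-6 m⁻¹ × 39.62 m = 1.268 × 10^-4
A = 6900 hectares = 6.9 × 10^7 m²
ΔV = S × A × Δh = 1.268 × 10^-4 × 6.9 × 10^7 m² × 44 m = 3.85 × 10^5 m³
ΔV = 3.85 × 10^5 m³ = 0.385 GL

ΔV ≈ 0.385 GL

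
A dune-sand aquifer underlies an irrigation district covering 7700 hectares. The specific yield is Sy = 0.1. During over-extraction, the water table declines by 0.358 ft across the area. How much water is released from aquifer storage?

ΔV ≈ 8.4 × 10^5 m³

A = 7700 hectares = 7.7 × 10^7 m²
Δh = 0.358 ft = 0.1091 m
ΔV = Sy × A × Δh = 0.1 × 7.7 × 10^7 m² × 0.1091 m = 8.402 × 10^5 m³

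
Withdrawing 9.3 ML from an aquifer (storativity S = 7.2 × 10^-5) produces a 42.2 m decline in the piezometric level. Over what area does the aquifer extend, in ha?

A ≈ 306 ha

ΔV = 9.3 ML = 9300 m³
A = ΔV / (S × Δh) = 9300 / (7.2 × 10^-5 × 42.2) = 3.061 × 10^6 m²
A = 3.061 × 10^6 m² = 306.1 ha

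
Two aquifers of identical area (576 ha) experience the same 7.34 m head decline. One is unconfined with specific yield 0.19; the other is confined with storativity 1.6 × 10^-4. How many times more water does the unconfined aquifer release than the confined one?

ΔV_u / ΔV_c ≈ 1190

A = 576 ha = 5.76 × 10^6 m²
Unconfined: ΔV_u = Sy × A × Δh = 0.19 × 5.76 × 10^6 × 7.34 = 8.033 × 10^6 m³
Confined: ΔV_c = S × A × Δh = 1.6 × 10^-4 × 5.76 × 10^6 × 7.34 = 6765 m³
Ratio = ΔV_u / ΔV_c = Sy / S = 0.19 / 1.6 × 10^-4 = 1188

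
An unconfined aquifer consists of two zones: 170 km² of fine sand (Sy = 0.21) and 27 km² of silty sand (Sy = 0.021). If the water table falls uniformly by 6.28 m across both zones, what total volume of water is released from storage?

A₁ = 170 km² = 1.7 × 10^8 m²; A₂ = 27 km² = 2.7 × 10^7 m²
ΔV₁ = 0.21 × 1.7 × 10^8 × 6.28 = 2.242 × 10^8 m³
ΔV₂ = 0.021 × 2.7 × 10^7 × 6.28 = 3.561 × 10^6 m³
ΔV = ΔV₁ + ΔV₂ = 2.278 × 10^8 m³

ΔV ≈ 2.28 × 10^8 m³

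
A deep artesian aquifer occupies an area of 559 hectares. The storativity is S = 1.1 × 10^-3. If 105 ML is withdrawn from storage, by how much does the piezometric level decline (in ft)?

A = 559 hectares = 5.59 × 10^6 m²
ΔV = 105 ML = 1.05 × 10^5 m³
Δh = ΔV / (S × A) = 1.05 × 10^5 m³ / (0.0011 × 5.59 × 10^6 m²) = 17.08 m
Δh = 17.08 m = 56.02 ft

Δh ≈ 56 ft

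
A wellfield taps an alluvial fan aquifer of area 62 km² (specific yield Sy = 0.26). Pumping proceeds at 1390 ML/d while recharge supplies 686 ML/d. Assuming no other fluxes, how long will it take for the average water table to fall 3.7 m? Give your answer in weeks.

t ≈ 12.1 weeks

A = 62 km² = 6.2 × 10^7 m²
ΔV = Sy × A × Δh = 0.26 × 6.2 × 10^7 × 3.7 = 5.964 × 10^7 m³
Net withdrawal = 1390 − 686 = 704 ML/d = 7.04 × 10^5 m³/d
t = ΔV / Q = 5.964 × 10^7 m³ / 7.04 × 10^5 m³/d = 84.72 d
t = 84.72 d ≈ 12.1 weeks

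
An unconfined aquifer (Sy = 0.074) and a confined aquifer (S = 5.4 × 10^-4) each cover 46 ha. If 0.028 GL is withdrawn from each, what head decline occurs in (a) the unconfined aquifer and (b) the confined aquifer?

A = 46 ha = 4.6 × 10^5 m²
ΔV = 0.028 GL = 28000 m³
Unconfined: Δh_u = ΔV/(Sy·A) = 28000/(0.074 × 4.6 × 10^5) = 0.8226 m
Confined: Δh_c = ΔV/(S·A) = 28000/(5.4 × 10^-4 × 4.6 × 10^5) = 112.7 m

Δh_u ≈ 0.823 m; Δh_c ≈ 113 m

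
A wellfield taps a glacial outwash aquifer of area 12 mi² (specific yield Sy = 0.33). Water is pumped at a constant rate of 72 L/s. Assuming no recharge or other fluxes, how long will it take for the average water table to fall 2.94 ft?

A = 12 mi² = 3.108 × 10^7 m²
Δh = 2.94 ft = 0.8961 m
ΔV = Sy × A × Δh = 0.33 × 3.108 × 10^7 × 0.8961 = 9.191 × 10^6 m³
Q = 72 L/s = 6221 m³/d
t = ΔV / Q = 9.191 × 10^6 m³ / 6221 m³/d = 1477 d

t ≈ 1480 days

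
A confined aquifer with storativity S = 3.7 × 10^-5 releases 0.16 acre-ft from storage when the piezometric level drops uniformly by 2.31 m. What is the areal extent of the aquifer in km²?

A ≈ 2.31 km²

ΔV = 0.16 acre-ft = 197.4 m³
A = ΔV / (S × Δh) = 197.4 / (3.7 × 10^-5 × 2.31) = 2.309 × 10^6 m²
A = 2.309 × 10^6 m² = 2.309 km²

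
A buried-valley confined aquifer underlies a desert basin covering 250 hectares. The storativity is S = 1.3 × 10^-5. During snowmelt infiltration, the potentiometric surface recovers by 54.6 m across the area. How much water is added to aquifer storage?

ΔV ≈ 1770 m³

A = 250 hectares = 2.5 × 10^6 m²
ΔV = S × A × Δh = 1.3 × 10^-5 × 2.5 × 10^6 m² × 54.6 m = 1774 m³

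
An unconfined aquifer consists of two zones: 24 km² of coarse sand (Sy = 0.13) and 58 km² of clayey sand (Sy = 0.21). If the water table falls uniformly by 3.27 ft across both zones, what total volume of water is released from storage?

ΔV ≈ 1.52 × 10^7 m³

A₁ = 24 km² = 2.4 × 10^7 m²; A₂ = 58 km² = 5.8 × 10^7 m²
Δh = 3.27 ft = 0.9967 m
ΔV₁ = 0.13 × 2.4 × 10^7 × 0.9967 = 3.11 × 10^6 m³
ΔV₂ = 0.21 × 5.8 × 10^7 × 0.9967 = 1.214 × 10^7 m³
ΔV = ΔV₁ + ΔV₂ = 1.525 × 10^7 m³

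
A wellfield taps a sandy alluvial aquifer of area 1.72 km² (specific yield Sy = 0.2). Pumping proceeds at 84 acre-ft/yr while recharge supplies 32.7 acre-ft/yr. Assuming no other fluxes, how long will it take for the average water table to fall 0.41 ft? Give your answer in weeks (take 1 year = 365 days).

A = 1.72 km² = 1.72 × 10^6 m²
Δh = 0.41 ft = 0.125 m
ΔV = Sy × A × Δh = 0.2 × 1.72 × 10^6 × 0.125 = 42990 m³
Net withdrawal = 84 − 32.7 = 51.3 acre-ft/yr = 173.4 m³/d
t = ΔV / Q = 42990 m³ / 173.4 m³/d = 248 d
t = 248 d ≈ 35.42 weeks

t ≈ 35.4 weeks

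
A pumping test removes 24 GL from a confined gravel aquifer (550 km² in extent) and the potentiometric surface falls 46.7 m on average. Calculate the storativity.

A = 550 km² = 5.5 × 10^8 m²
ΔV = 24 GL = 2.4 × 10^7 m³
S = ΔV / (A × Δh) = 2.4 × 10^7 m³ / (5.5 × 10^8 m² × 46.7 m) = 9.344 × 10^-4

S ≈ 9.3 × 10^-4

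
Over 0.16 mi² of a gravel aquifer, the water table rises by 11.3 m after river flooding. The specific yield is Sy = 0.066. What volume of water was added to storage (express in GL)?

ΔV ≈ 0.309 GL

A = 0.16 mi² = 4.144 × 10^5 m²
ΔV = Sy × A × Δh = 0.066 × 4.144 × 10^5 m² × 11.3 m = 3.091 × 10^5 m³
ΔV = 3.091 × 10^5 m³ = 0.3091 GL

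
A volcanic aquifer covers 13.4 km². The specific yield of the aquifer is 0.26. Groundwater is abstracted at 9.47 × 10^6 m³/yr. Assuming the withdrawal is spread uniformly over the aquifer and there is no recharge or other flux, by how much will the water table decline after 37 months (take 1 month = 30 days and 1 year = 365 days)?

A = 13.4 km² = 1.34 × 10^7 m²
Q = 9.47 × 10^6 m³/yr = 25950 m³/d
t = 37 months = 1110 d
ΔV = Q × t = 25950 m³/d × 1110 d = 2.88 × 10^7 m³
Δh = ΔV / (Sy × A) = 2.88 × 10^7 / (0.26 × 1.34 × 10^7) = 8.266 m

Δh ≈ 8.27 m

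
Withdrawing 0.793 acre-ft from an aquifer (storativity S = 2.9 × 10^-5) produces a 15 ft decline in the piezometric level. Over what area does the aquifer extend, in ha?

A ≈ 738 ha

Δh = 15 ft = 4.572 m
ΔV = 0.793 acre-ft = 978.2 m³
A = ΔV / (S × Δh) = 978.2 / (2.9 × 10^-5 × 4.572) = 7.377 × 10^6 m²
A = 7.377 × 10^6 m² = 737.7 ha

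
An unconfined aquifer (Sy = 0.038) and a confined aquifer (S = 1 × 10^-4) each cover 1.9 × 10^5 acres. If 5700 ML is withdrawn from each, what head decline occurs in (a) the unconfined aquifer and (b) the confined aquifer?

A = 1.9 × 10^5 acres = 7.689 × 10^8 m²
ΔV = 5700 ML = 5.7 × 10^6 m³
Unconfined: Δh_u = ΔV/(Sy·A) = 5.7 × 10^6/(0.038 × 7.689 × 10^8) = 0.1951 m
Confined: Δh_c = ΔV/(S·A) = 5.7 × 10^6/(1 × 10^-4 × 7.689 × 10^8) = 74.13 m

Δh_u ≈ 0.195 m; Δh_c ≈ 74.1 m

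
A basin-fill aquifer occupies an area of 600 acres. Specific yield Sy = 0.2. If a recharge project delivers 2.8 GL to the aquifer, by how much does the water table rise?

Δh ≈ 5.77 m

A = 600 acres = 2.428 × 10^6 m²
ΔV = 2.8 GL = 2.8 × 10^6 m³
Δh = ΔV / (Sy × A) = 2.8 × 10^6 m³ / (0.2 × 2.428 × 10^6 m²) = 5.766 m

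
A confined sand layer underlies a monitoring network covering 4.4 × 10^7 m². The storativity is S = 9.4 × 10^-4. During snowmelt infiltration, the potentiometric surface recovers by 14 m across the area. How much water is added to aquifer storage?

ΔV ≈ 5.79 × 10^5 m³

ΔV = S × A × Δh = 9.4 × 10^-4 × 4.4 × 10^7 m² × 14 m = 5.79 × 10^5 m³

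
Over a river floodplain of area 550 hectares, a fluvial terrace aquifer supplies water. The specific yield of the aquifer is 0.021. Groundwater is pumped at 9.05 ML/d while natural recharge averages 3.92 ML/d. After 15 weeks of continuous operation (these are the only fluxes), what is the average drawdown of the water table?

A = 550 hectares = 5.5 × 10^6 m²
Net abstraction = 9.05 − 3.92 = 5.13 ML/d
Q_net = 5.13 ML/d = 5130 m³/d
t = 15 weeks = 105 d
ΔV = Q × t = 5130 m³/d × 105 d = 5.386 × 10^5 m³
Δh = ΔV / (Sy × A) = 5.386 × 10^5 / (0.021 × 5.5 × 10^6) = 4.664 m

Δh ≈ 4.66 m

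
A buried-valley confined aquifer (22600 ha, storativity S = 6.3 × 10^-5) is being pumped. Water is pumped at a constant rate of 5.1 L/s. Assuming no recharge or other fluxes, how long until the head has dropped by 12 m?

A = 22600 ha = 2.26 × 10^8 m²
ΔV = S × A × Δh = 6.3 × 10^-5 × 2.26 × 10^8 × 12 = 1.709 × 10^5 m³
Q = 5.1 L/s = 440.6 m³/d
t = ΔV / Q = 1.709 × 10^5 m³ / 440.6 m³/d = 387.7 d

t ≈ 388 days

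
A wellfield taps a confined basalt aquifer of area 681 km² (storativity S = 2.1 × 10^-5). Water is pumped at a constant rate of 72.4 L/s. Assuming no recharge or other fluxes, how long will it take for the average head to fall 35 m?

A = 681 km² = 6.81 × 10^8 m²
ΔV = S × A × Δh = 2.1 × 10^-5 × 6.81 × 10^8 × 35 = 5.005 × 10^5 m³
Q = 72.4 L/s = 6255 m³/d
t = ΔV / Q = 5.005 × 10^5 m³ / 6255 m³/d = 80.02 d

t ≈ 80 days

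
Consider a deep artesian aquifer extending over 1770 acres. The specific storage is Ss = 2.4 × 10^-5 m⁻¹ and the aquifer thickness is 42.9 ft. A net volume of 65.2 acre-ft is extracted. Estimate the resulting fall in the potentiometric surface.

Δh ≈ 35.8 m

b = 42.9 ft = 13.08 m
S = Ss × b = 2.4 × 10^-5 m⁻¹ × 13.08 m = 3.138 × 10^-4
A = 1770 acres = 7.163 × 10^6 m²
ΔV = 65.2 acre-ft = 80420 m³
Δh = ΔV / (S × A) = 80420 m³ / (3.138 × 10^-4 × 7.163 × 10^6 m²) = 35.78 m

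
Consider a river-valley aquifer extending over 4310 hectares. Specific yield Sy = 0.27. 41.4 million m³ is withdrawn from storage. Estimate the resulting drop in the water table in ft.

Δh ≈ 11.7 ft

A = 4310 hectares = 4.31 × 10^7 m²
ΔV = 41.4 million m³ = 4.14 × 10^7 m³
Δh = ΔV / (Sy × A) = 4.14 × 10^7 m³ / (0.27 × 4.31 × 10^7 m²) = 3.558 m
Δh = 3.558 m = 11.67 ft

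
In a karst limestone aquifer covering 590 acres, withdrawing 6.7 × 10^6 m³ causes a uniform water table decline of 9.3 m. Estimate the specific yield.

Sy ≈ 0.3

A = 590 acres = 2.388 × 10^6 m²
Sy = ΔV / (A × Δh) = 6.7 × 10^6 m³ / (2.388 × 10^6 m² × 9.3 m) = 0.3017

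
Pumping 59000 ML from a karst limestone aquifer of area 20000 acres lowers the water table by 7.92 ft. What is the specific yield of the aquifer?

Sy ≈ 0.3

A = 20000 acres = 8.094 × 10^7 m²
Δh = 7.92 ft = 2.414 m
ΔV = 59000 ML = 5.9 × 10^7 m³
Sy = ΔV / (A × Δh) = 5.9 × 10^7 m³ / (8.094 × 10^7 m² × 2.414 m) = 0.302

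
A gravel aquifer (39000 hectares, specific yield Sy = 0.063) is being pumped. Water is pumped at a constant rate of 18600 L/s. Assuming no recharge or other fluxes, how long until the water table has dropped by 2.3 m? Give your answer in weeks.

t ≈ 5.02 weeks

A = 39000 hectares = 3.9 × 10^8 m²
ΔV = Sy × A × Δh = 0.063 × 3.9 × 10^8 × 2.3 = 5.651 × 10^7 m³
Q = 18600 L/s = 1.607 × 10^6 m³/d
t = ΔV / Q = 5.651 × 10^7 m³ / 1.607 × 10^6 m³/d = 35.16 d
t = 35.16 d ≈ 5.024 weeks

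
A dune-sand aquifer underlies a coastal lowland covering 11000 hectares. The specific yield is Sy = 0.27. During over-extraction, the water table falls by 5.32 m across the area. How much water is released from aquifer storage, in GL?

A = 11000 hectares = 1.1 × 10^8 m²
ΔV = Sy × A × Δh = 0.27 × 1.1 × 10^8 m² × 5.32 m = 1.58 × 10^8 m³
ΔV = 1.58 × 10^8 m³ = 158 GL

ΔV ≈ 158 GL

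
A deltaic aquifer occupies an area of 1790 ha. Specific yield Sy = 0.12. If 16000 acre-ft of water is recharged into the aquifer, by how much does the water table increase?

Δh ≈ 9.19 m

A = 1790 ha = 1.79 × 10^7 m²
ΔV = 16000 acre-ft = 1.974 × 10^7 m³
Δh = ΔV / (Sy × A) = 1.974 × 10^7 m³ / (0.12 × 1.79 × 10^7 m²) = 9.188 m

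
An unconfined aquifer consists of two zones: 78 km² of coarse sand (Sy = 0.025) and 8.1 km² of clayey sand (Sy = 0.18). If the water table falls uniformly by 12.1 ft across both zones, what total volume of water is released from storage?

A₁ = 78 km² = 7.8 × 10^7 m²; A₂ = 8.1 km² = 8.1 × 10^6 m²
Δh = 12.1 ft = 3.688 m
ΔV₁ = 0.025 × 7.8 × 10^7 × 3.688 = 7.192 × 10^6 m³
ΔV₂ = 0.18 × 8.1 × 10^6 × 3.688 = 5.377 × 10^6 m³
ΔV = ΔV₁ + ΔV₂ = 1.257 × 10^7 m³

ΔV ≈ 1.26 × 10^7 m³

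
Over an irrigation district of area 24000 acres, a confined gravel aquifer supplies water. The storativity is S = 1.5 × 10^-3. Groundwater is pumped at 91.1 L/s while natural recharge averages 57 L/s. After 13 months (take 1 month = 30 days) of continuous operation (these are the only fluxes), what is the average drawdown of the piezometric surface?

Δh ≈ 7.89 m

A = 24000 acres = 9.712 × 10^7 m²
Net abstraction = 91.1 − 57 = 34.1 L/s
Q_net = 34.1 L/s = 2946 m³/d
t = 13 months = 390 d
ΔV = Q × t = 2946 m³/d × 390 d = 1.149 × 10^6 m³
Δh = ΔV / (S × A) = 1.149 × 10^6 / (0.0015 × 9.712 × 10^7) = 7.887 m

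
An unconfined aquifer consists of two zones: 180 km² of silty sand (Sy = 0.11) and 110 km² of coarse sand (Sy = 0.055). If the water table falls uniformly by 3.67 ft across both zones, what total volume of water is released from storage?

A₁ = 180 km² = 1.8 × 10^8 m²; A₂ = 110 km² = 1.1 × 10^8 m²
Δh = 3.67 ft = 1.119 m
ΔV₁ = 0.11 × 1.8 × 10^8 × 1.119 = 2.215 × 10^7 m³
ΔV₂ = 0.055 × 1.1 × 10^8 × 1.119 = 6.768 × 10^6 m³
ΔV = ΔV₁ + ΔV₂ = 2.892 × 10^7 m³

ΔV ≈ 2.89 × 10^7 m³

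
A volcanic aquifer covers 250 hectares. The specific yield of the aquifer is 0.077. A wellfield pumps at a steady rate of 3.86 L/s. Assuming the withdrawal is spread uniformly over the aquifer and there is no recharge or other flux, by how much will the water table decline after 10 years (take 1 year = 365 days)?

Δh ≈ 6.32 m

A = 250 hectares = 2.5 × 10^6 m²
Q = 3.86 L/s = 333.5 m³/d
t = 10 years = 3650 d
ΔV = Q × t = 333.5 m³/d × 3650 d = 1.217 × 10^6 m³
Δh = ΔV / (Sy × A) = 1.217 × 10^6 / (0.077 × 2.5 × 10^6) = 6.324 m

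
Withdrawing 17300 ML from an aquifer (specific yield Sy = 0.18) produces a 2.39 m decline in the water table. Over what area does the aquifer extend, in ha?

ΔV = 17300 ML = 1.73 × 10^7 m³
A = ΔV / (Sy × Δh) = 1.73 × 10^7 / (0.18 × 2.39) = 4.021 × 10^7 m²
A = 4.021 × 10^7 m² = 4021 ha

A ≈ 4020 ha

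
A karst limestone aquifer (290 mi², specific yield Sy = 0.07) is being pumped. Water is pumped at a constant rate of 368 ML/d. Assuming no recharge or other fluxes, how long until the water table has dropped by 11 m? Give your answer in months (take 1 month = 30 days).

A = 290 mi² = 7.511 × 10^8 m²
ΔV = Sy × A × Δh = 0.07 × 7.511 × 10^8 × 11 = 5.783 × 10^8 m³
Q = 368 ML/d = 3.68 × 10^5 m³/d
t = ΔV / Q = 5.783 × 10^8 m³ / 3.68 × 10^5 m³/d = 1572 d
t = 1572 d ≈ 52.39 months

t ≈ 52.4 months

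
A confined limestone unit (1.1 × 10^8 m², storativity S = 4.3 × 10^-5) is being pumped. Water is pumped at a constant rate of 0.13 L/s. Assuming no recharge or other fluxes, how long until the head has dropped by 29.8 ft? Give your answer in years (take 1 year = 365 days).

t ≈ 10.5 years

Δh = 29.8 ft = 9.083 m
ΔV = S × A × Δh = 4.3 × 10^-5 × 1.1 × 10^8 × 9.083 = 42960 m³
Q = 0.13 L/s = 11.23 m³/d
t = ΔV / Q = 42960 m³ / 11.23 m³/d = 3825 d
t = 3825 d ≈ 10.48 years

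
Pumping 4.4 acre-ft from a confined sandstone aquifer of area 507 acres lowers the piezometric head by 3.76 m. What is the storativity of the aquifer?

S ≈ 7 × 10^-4

A = 507 acres = 2.052 × 10^6 m²
ΔV = 4.4 acre-ft = 5427 m³
S = ΔV / (A × Δh) = 5427 m³ / (2.052 × 10^6 m² × 3.76 m) = 7.035 × 10^-4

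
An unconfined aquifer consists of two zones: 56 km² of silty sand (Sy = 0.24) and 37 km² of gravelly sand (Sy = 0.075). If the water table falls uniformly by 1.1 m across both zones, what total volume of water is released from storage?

A₁ = 56 km² = 5.6 × 10^7 m²; A₂ = 37 km² = 3.7 × 10^7 m²
ΔV₁ = 0.24 × 5.6 × 10^7 × 1.1 = 1.478 × 10^7 m³
ΔV₂ = 0.075 × 3.7 × 10^7 × 1.1 = 3.053 × 10^6 m³
ΔV = ΔV₁ + ΔV₂ = 1.784 × 10^7 m³

ΔV ≈ 1.78 × 10^7 m³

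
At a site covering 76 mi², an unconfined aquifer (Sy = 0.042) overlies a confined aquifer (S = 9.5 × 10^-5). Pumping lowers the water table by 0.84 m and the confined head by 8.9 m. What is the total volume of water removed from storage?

ΔV ≈ 7.11 × 10^6 m³

A = 76 mi² = 1.968 × 10^8 m²
Unconfined: ΔV_u = Sy × A × Δh_u = 0.042 × 1.968 × 10^8 × 0.84 = 6.944 × 10^6 m³
Confined: ΔV_c = S × A × Δh_c = 9.5 × 10^-5 × 1.968 × 10^8 × 8.9 = 1.664 × 10^5 m³
Total ΔV = 6.944 × 10^6 + 1.664 × 10^5 = 7.111 × 10^6 m³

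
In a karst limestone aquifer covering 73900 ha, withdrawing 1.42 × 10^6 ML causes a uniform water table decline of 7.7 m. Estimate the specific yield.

Sy ≈ 0.25

A = 73900 ha = 7.39 × 10^8 m²
ΔV = 1.42 × 10^6 ML = 1.42 × 10^9 m³
Sy = ΔV / (A × Δh) = 1.42 × 10^9 m³ / (7.39 × 10^8 m² × 7.7 m) = 0.2495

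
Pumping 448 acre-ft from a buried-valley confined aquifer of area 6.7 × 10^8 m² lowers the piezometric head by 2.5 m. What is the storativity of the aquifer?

S ≈ 3.3 × 10^-4

ΔV = 448 acre-ft = 5.526 × 10^5 m³
S = ΔV / (A × Δh) = 5.526 × 10^5 m³ / (6.7 × 10^8 m² × 2.5 m) = 3.299 × 10^-4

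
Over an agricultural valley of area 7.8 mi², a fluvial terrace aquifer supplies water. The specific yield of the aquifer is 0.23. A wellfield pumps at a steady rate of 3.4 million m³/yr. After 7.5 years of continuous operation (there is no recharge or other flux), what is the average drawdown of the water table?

Δh ≈ 5.49 m

A = 7.8 mi² = 2.02 × 10^7 m²
Q = 3.4 million m³/yr = 9315 m³/d
t = 7.5 years = 2738 d
ΔV = Q × t = 9315 m³/d × 2738 d = 2.55 × 10^7 m³
Δh = ΔV / (Sy × A) = 2.55 × 10^7 / (0.23 × 2.02 × 10^7) = 5.488 m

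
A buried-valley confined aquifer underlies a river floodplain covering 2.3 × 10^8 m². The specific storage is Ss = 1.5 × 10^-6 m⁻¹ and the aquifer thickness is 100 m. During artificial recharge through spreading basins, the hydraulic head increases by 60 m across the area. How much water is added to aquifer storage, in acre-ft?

S = Ss × b = 1.5 × 10^-6 m⁻¹ × 100 m = 1.5 × 10^-4
ΔV = S × A × Δh = 1.5 × 10^-4 × 2.3 × 10^8 m² × 60 m = 2.07 × 10^6 m³
ΔV = 2.07 × 10^6 m³ = 1678 acre-ft

ΔV ≈ 1680 acre-ft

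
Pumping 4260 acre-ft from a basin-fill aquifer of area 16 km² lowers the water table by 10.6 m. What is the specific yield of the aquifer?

A = 16 km² = 1.6 × 10^7 m²
ΔV = 4260 acre-ft = 5.255 × 10^6 m³
Sy = ΔV / (A × Δh) = 5.255 × 10^6 m³ / (1.6 × 10^7 m² × 10.6 m) = 0.03098

Sy ≈ 0.031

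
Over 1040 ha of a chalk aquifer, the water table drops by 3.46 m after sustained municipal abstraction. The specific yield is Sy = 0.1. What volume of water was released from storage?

A = 1040 ha = 1.04 × 10^7 m²
ΔV = Sy × A × Δh = 0.1 × 1.04 × 10^7 m² × 3.46 m = 3.598 × 10^6 m³

ΔV ≈ 3.6 × 10^6 m³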